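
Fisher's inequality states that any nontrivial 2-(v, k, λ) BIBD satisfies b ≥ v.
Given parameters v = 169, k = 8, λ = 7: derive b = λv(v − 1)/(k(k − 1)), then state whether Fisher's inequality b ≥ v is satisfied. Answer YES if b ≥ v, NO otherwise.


b = λv(v − 1)/(k(k − 1)) = 7·169·168/(8·7) = 198744/56 = 3549.
Compare with v = 169: b ≥ v, so Fisher's inequality holds.

YES


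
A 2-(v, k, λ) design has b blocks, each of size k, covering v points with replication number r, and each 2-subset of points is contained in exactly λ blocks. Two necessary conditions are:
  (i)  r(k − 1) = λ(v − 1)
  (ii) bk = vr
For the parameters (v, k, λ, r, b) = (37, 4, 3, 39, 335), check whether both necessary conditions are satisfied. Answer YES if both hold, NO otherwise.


Condition (i): r(k − 1) = 39·3 = 117; λ(v − 1) = 3·36 = 108. Match? NO.
Condition (ii): bk = 335·4 = 1340; vr = 37·39 = 1443. Match? NO.
Both conditions hold? NO.

NO


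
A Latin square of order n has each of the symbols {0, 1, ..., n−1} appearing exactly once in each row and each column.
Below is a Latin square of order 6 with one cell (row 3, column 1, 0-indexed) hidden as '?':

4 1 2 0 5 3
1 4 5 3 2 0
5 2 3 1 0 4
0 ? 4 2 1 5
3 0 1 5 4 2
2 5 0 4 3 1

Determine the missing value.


Row 3 contains symbols [0, 1, 2, 4, 5] — missing [3].
Column 1 contains symbols [0, 1, 2, 4, 5] — missing [3].
The missing symbol must appear in both missing sets; intersection = [3].
Therefore the hidden value is 3.

Missing value = 3.


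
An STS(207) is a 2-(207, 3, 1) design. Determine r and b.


An STS(v) is a 2-(v, 3, 1) BIBD: block size k = 3, λ = 1.
Replication: r(k − 1) = λ(v − 1) ⇒ r·2 = 207 − 1 = 206 ⇒ r = 103.
Block count: bk = vr ⇒ b·3 = 207·103 = 21321 ⇒ b = 7107.

r = 103, b = 7107.


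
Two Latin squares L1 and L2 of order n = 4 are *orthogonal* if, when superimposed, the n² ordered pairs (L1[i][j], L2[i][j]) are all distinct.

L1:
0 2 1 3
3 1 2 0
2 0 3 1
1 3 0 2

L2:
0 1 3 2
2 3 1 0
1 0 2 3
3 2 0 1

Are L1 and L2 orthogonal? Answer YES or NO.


Form the n² = 16 superimposed pairs (L1[i][j], L2[i][j]), row by row (rows and columns indexed from 0):
row 0: (0,0) (2,1) (1,3) (3,2)
row 1: (3,2) (1,3) (2,1) (0,0)
row 2: (2,1) (0,0) (3,2) (1,3)
row 3: (1,3) (3,2) (0,0) (2,1)
Orthogonality requires all 16 pairs distinct.
But the pair (3,2) repeats: cell (0,3) has L1 = 3, L2 = 2, and cell (1,0) has L1 = 3, L2 = 2.
A repeated pair means some other pair never occurs (only 4 distinct pairs out of 16), so the squares are not orthogonal.
Conclusion: NO.

NO


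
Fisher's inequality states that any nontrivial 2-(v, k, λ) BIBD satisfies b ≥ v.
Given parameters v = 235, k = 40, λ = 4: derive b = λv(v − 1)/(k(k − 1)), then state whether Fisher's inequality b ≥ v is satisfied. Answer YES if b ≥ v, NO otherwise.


b = λv(v − 1)/(k(k − 1)) = 4·235·234/(40·39) = 219960/1560 = 141.
Compare with v = 235: b < v, so Fisher's inequality fails.

NO


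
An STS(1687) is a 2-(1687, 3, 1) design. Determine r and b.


An STS(v) is a 2-(v, 3, 1) BIBD: block size k = 3, λ = 1.
Replication: r(k − 1) = λ(v − 1) ⇒ r·2 = 1687 − 1 = 1686 ⇒ r = 843.
Block count: b = v(v − 1)/6 = 1687·1686/6 = 2844282/6 = 474047.

r = 843, b = 474047.


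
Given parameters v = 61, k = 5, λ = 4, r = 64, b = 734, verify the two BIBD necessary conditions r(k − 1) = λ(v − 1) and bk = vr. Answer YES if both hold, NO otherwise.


Condition (i): r(k − 1) = 64·4 = 256; λ(v − 1) = 4·60 = 240. Match? NO.
Condition (ii): bk = 734·5 = 3670; vr = 61·64 = 3904. Match? NO.
Both conditions hold? NO.

NO


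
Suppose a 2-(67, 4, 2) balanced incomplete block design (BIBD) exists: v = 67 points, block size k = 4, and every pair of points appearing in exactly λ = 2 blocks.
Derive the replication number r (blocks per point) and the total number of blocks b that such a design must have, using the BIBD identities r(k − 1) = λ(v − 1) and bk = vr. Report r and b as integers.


Any 2-(v, k, λ) BIBD satisfies two necessary conditions:
  (i)  Each point sits in r blocks, and counting incidences through any fixed point gives r(k − 1) = λ(v − 1), so r = λ(v − 1)/(k − 1).
  (ii) Total incidences bk = vr, so b = vr/k.
Step 1: r = λ(v − 1)/(k − 1) = 2·(67 − 1)/(4 − 1) = 2·66/3 = 132/3 = 44.
Step 2: b = vr/k = 67·44/4 = 2948/4 = 737.
Check integrality: r = 44 ∈ Z ✓, b = 737 ∈ Z ✓.
(These identities are necessary conditions: they determine r and b for any design with these parameters, but do not by themselves prove that one exists.)

r = 44, b = 737.


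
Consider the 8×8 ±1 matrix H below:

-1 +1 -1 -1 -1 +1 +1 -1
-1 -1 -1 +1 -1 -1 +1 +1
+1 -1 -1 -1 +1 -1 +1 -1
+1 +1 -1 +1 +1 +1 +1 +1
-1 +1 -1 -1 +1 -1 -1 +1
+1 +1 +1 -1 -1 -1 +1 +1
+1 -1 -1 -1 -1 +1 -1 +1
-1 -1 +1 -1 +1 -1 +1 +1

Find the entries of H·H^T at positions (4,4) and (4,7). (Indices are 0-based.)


Row 4 of H: [-1, 1, -1, -1, 1, -1, -1, 1].
Row 7 of H: [-1, -1, 1, -1, 1, -1, 1, 1].
(H·H^T)[4][4] = Σ_j H[4][j]·H[4][j] = (-1)² + (1)² + (-1)² + (-1)² + (1)² + (-1)² + (-1)² + (1)² = 1 + 1 + 1 + 1 + 1 + 1 + 1 + 1 = 8.
(H·H^T)[4][7] = Σ_j H[4][j]·H[7][j] = (-1)·(-1) + (1)·(-1) + (-1)·(1) + (-1)·(-1) + (1)·(1) + (-1)·(-1) + (-1)·(1) + (1)·(1) = 1 + -1 + -1 + 1 + 1 + 1 + -1 + 1 = 2.
Rows 4 and 7 are not orthogonal (dot product = 2 ≠ 0), so H is not a Hadamard matrix.

(4,4) entry = 8; (4,7) entry = 2.


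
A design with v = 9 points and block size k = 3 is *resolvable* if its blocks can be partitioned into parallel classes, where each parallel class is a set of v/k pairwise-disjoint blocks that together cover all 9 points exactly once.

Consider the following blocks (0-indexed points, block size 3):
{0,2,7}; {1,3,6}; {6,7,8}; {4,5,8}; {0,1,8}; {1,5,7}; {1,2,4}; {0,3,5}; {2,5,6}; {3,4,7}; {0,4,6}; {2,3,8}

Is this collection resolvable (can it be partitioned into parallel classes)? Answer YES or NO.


v = 9, block size k = 3, number of blocks = 12.
For resolvability, blocks must partition into parallel classes of size v/k = 3.
Total blocks must therefore be a multiple of 3: 12 = 3·4 + 0 ⇒ divisible ✓.
Greedy packing gives 4 candidate class(es). Each should be a full parallel class (size 3, covers all 9 points).
  Class 1 (3 blocks): {0,2,7}; {1,3,6}; {4,5,8}. Points covered: [0, 1, 2, 3, 4, 5, 6, 7, 8].
  Class 2 (3 blocks): {6,7,8}; {1,2,4}; {0,3,5}. Points covered: [0, 1, 2, 3, 4, 5, 6, 7, 8].
  Class 3 (3 blocks): {0,1,8}; {2,5,6}; {3,4,7}. Points covered: [0, 1, 2, 3, 4, 5, 6, 7, 8].
  Class 4 (3 blocks): {1,5,7}; {0,4,6}; {2,3,8}. Points covered: [0, 1, 2, 3, 4, 5, 6, 7, 8].
All classes full (size 3)? YES. All classes cover every point? YES.
Resolvable? YES.

YES


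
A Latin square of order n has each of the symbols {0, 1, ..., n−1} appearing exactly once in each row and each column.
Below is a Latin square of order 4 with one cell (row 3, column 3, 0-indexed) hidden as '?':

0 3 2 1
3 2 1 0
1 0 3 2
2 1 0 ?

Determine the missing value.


Row 3 contains symbols [0, 1, 2] — missing [3].
Column 3 contains symbols [0, 1, 2] — missing [3].
The missing symbol must appear in both missing sets; intersection = [3].
Therefore the hidden value is 3.

Missing value = 3.


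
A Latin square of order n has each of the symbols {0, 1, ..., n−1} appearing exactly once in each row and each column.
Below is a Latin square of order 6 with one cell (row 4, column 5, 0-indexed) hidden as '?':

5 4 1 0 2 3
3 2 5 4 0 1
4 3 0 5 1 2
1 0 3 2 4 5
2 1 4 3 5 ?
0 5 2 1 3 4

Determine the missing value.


Row 4 contains symbols [1, 2, 3, 4, 5] — missing [0].
Column 5 contains symbols [1, 2, 3, 4, 5] — missing [0].
The missing symbol must appear in both missing sets; intersection = [0].
Therefore the hidden value is 0.

Missing value = 0.


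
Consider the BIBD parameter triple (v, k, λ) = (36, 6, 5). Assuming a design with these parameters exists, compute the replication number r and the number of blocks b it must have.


Any 2-(v, k, λ) BIBD satisfies two necessary conditions:
  (i)  Each point sits in r blocks, and counting incidences through any fixed point gives r(k − 1) = λ(v − 1), so r = λ(v − 1)/(k − 1).
  (ii) Total incidences bk = vr, so b = vr/k.
Step 1: r = λ(v − 1)/(k − 1) = 5·(36 − 1)/(6 − 1) = 5·35/5 = 175/5 = 35.
Step 2: b = vr/k = 36·35/6 = 1260/6 = 210.
Check integrality: r = 35 ∈ Z ✓, b = 210 ∈ Z ✓.
(These identities are necessary conditions: they determine r and b for any design with these parameters, but do not by themselves prove that one exists.)

r = 35, b = 210.


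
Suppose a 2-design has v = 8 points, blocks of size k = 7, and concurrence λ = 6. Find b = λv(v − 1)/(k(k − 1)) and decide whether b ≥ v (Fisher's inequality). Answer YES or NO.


b = λv(v − 1)/(k(k − 1)) = 6·8·7/(7·6) = 336/42 = 8.
Compare with v = 8: b ≥ v, so Fisher's inequality holds.

YES


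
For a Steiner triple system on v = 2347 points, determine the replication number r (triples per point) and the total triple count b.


An STS(v) is a 2-(v, 3, 1) BIBD: block size k = 3, λ = 1.
Replication: r(k − 1) = λ(v − 1) ⇒ r·2 = 2347 − 1 = 2346 ⇒ r = 1173.
Block count: bk = vr ⇒ b·3 = 2347·1173 = 2753031 ⇒ b = 917677.
(Check via b = v(v − 1)/6 = 2347·2346/6 = 5506062/6 = 917677.)

r = 1173, b = 917677.


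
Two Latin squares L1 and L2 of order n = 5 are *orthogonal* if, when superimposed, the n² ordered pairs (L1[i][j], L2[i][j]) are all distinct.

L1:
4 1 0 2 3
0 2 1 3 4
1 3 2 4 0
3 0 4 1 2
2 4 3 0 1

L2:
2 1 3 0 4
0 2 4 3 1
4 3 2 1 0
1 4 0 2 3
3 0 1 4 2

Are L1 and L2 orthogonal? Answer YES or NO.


Form the n² = 25 superimposed pairs (L1[i][j], L2[i][j]), row by row (rows and columns indexed from 0):
row 0: (4,2) (1,1) (0,3) (2,0) (3,4)
row 1: (0,0) (2,2) (1,4) (3,3) (4,1)
row 2: (1,4) (3,3) (2,2) (4,1) (0,0)
row 3: (3,1) (0,4) (4,0) (1,2) (2,3)
row 4: (2,3) (4,0) (3,1) (0,4) (1,2)
Orthogonality requires all 25 pairs distinct.
But the pair (1,4) repeats: cell (1,2) has L1 = 1, L2 = 4, and cell (2,0) has L1 = 1, L2 = 4.
A repeated pair means some other pair never occurs (only 15 distinct pairs out of 25), so the squares are not orthogonal.
Conclusion: NO.

NO


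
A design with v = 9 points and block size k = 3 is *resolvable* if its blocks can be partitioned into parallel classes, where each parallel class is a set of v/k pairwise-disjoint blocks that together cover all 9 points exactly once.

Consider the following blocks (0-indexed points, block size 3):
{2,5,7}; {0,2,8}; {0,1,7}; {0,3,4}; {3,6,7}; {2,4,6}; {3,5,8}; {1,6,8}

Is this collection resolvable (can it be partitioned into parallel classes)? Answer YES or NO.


v = 9, block size k = 3, number of blocks = 8.
For resolvability, blocks must partition into parallel classes of size v/k = 3.
Total blocks must therefore be a multiple of 3: 8 = 3·2 + 2 ⇒ not divisible ✗.
Resolvable? NO.

NO


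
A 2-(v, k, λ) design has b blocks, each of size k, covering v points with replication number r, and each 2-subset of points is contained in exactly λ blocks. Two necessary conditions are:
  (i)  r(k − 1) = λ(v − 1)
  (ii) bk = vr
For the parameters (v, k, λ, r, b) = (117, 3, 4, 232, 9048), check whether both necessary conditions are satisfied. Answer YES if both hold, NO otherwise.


Condition (i): r(k − 1) = 232·2 = 464; λ(v − 1) = 4·116 = 464. Match? YES.
Condition (ii): bk = 9048·3 = 27144; vr = 117·232 = 27144. Match? YES.
Both conditions hold? YES.

YES


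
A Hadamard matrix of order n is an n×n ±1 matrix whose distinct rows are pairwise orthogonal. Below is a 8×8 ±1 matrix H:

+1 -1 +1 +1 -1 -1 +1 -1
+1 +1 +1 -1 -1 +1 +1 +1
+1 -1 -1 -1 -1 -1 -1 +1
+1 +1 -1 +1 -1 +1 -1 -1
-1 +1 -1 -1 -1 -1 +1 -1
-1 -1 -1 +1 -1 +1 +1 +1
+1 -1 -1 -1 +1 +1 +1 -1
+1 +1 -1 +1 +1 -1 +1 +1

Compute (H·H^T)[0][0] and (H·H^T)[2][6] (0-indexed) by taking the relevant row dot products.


Row 0 of H: [1, -1, 1, 1, -1, -1, 1, -1].
Row 2 of H: [1, -1, -1, -1, -1, -1, -1, 1].
Row 6 of H: [1, -1, -1, -1, 1, 1, 1, -1].
(H·H^T)[0][0] = Σ_j H[0][j]·H[0][j] = (1)² + (-1)² + (1)² + (1)² + (-1)² + (-1)² + (1)² + (-1)² = 1 + 1 + 1 + 1 + 1 + 1 + 1 + 1 = 8.
(H·H^T)[2][6] = Σ_j H[2][j]·H[6][j] = (1)·(1) + (-1)·(-1) + (-1)·(-1) + (-1)·(-1) + (-1)·(1) + (-1)·(1) + (-1)·(1) + (1)·(-1) = 1 + 1 + 1 + 1 + -1 + -1 + -1 + -1 = 0.
So rows 2 and 6 are orthogonal; the diagonal entry equals n = 8.

(0,0) entry = 8; (2,6) entry = 0.


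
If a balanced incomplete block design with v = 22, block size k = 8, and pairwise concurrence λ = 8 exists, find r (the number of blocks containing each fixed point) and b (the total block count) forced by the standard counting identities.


Any 2-(v, k, λ) BIBD satisfies two necessary conditions:
  (i)  Each point sits in r blocks, and counting incidences through any fixed point gives r(k − 1) = λ(v − 1), so r = λ(v − 1)/(k − 1).
  (ii) Total incidences bk = vr, so b = vr/k.
Step 1: r = λ(v − 1)/(k − 1) = 8·(22 − 1)/(8 − 1) = 8·21/7 = 168/7 = 24.
Step 2: b = vr/k = 22·24/8 = 528/8 = 66.
Check integrality: r = 24 ∈ Z ✓, b = 66 ∈ Z ✓.
(These identities are necessary conditions: they determine r and b for any design with these parameters, but do not by themselves prove that one exists.)

r = 24, b = 66.


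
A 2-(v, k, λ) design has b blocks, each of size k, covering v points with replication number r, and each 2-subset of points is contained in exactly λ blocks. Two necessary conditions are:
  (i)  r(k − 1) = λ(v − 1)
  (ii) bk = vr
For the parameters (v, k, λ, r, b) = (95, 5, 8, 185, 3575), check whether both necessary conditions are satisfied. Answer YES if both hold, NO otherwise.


Condition (i): r(k − 1) = 185·4 = 740; λ(v − 1) = 8·94 = 752. Match? NO.
Condition (ii): bk = 3575·5 = 17875; vr = 95·185 = 17575. Match? NO.
Both conditions hold? NO.

NO


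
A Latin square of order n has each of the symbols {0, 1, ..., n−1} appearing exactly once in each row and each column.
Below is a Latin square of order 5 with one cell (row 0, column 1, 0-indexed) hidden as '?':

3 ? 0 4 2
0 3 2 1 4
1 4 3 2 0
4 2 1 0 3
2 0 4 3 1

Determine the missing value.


Row 0 contains symbols [0, 2, 3, 4] — missing [1].
Column 1 contains symbols [0, 2, 3, 4] — missing [1].
The missing symbol must appear in both missing sets; intersection = [1].
Therefore the hidden value is 1.

Missing value = 1.


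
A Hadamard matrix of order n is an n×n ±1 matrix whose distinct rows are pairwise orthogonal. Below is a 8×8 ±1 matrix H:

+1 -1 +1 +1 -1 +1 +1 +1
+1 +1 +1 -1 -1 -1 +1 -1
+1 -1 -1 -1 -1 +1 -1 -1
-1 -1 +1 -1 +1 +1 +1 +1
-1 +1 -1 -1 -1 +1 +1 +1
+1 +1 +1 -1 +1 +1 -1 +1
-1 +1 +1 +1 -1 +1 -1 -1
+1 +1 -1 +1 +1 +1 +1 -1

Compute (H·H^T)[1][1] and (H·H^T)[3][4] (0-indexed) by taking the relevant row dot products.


Row 1 of H: [1, 1, 1, -1, -1, -1, 1, -1].
Row 3 of H: [-1, -1, 1, -1, 1, 1, 1, 1].
Row 4 of H: [-1, 1, -1, -1, -1, 1, 1, 1].
(H·H^T)[1][1] = Σ_j H[1][j]·H[1][j] = (1)² + (1)² + (1)² + (-1)² + (-1)² + (-1)² + (1)² + (-1)² = 1 + 1 + 1 + 1 + 1 + 1 + 1 + 1 = 8.
(H·H^T)[3][4] = Σ_j H[3][j]·H[4][j] = (-1)·(-1) + (-1)·(1) + (1)·(-1) + (-1)·(-1) + (1)·(-1) + (1)·(1) + (1)·(1) + (1)·(1) = 1 + -1 + -1 + 1 + -1 + 1 + 1 + 1 = 2.
Rows 3 and 4 are not orthogonal (dot product = 2 ≠ 0), so H is not a Hadamard matrix.

(1,1) entry = 8; (3,4) entry = 2.


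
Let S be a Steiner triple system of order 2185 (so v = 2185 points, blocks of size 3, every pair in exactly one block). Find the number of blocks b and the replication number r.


An STS(v) is a 2-(v, 3, 1) BIBD: block size k = 3, λ = 1.
Replication: r(k − 1) = λ(v − 1) ⇒ r·2 = 2185 − 1 = 2184 ⇒ r = 1092.
Block count: bk = vr ⇒ b·3 = 2185·1092 = 2386020 ⇒ b = 795340.

r = 1092, b = 795340.


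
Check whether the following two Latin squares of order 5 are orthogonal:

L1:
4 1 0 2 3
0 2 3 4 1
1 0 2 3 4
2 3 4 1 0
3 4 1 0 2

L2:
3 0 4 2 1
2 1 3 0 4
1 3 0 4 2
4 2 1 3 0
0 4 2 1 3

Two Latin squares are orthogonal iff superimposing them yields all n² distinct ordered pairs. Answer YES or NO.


Form the n² = 25 superimposed pairs (L1[i][j], L2[i][j]), row by row (rows and columns indexed from 0):
row 0: (4,3) (1,0) (0,4) (2,2) (3,1)
row 1: (0,2) (2,1) (3,3) (4,0) (1,4)
row 2: (1,1) (0,3) (2,0) (3,4) (4,2)
row 3: (2,4) (3,2) (4,1) (1,3) (0,0)
row 4: (3,0) (4,4) (1,2) (0,1) (2,3)
Orthogonality requires all 25 pairs distinct.
Check by first coordinate: for each symbol s of L1, list the L2 entries in the n cells where L1 = s; they must all differ.
  L1 = 0: L2 entries (in reading order) 4, 2, 3, 0, 1 — all 5 distinct ✓
  L1 = 1: L2 entries (in reading order) 0, 4, 1, 3, 2 — all 5 distinct ✓
  L1 = 2: L2 entries (in reading order) 2, 1, 0, 4, 3 — all 5 distinct ✓
  L1 = 3: L2 entries (in reading order) 1, 3, 4, 2, 0 — all 5 distinct ✓
  L1 = 4: L2 entries (in reading order) 3, 0, 2, 1, 4 — all 5 distinct ✓
Every symbol of L1 meets every symbol of L2 exactly once, so all 25 pairs are distinct (25 of 25).
Conclusion: YES.

YES


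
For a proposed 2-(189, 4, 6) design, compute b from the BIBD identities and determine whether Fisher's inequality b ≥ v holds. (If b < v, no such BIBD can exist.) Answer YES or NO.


r = λ(v − 1)/(k − 1) = 6·188/3 = 376.
b = vr/k = 189·376/4 = 17766.
Fisher's inequality: b ≥ v ⇔ 17766 ≥ 189? YES.

YES


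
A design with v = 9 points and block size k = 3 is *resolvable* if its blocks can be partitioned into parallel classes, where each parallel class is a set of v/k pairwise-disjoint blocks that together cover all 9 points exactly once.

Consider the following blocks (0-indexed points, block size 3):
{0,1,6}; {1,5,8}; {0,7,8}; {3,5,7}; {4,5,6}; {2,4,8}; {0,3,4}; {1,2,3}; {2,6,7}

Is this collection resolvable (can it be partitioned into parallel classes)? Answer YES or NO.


v = 9, block size k = 3, number of blocks = 9.
For resolvability, blocks must partition into parallel classes of size v/k = 3.
Total blocks must therefore be a multiple of 3: 9 = 3·3 + 0 ⇒ divisible ✓.
Greedy packing gives 3 candidate class(es). Each should be a full parallel class (size 3, covers all 9 points).
  Class 1 (3 blocks): {0,1,6}; {3,5,7}; {2,4,8}. Points covered: [0, 1, 2, 3, 4, 5, 6, 7, 8].
  Class 2 (3 blocks): {1,5,8}; {0,3,4}; {2,6,7}. Points covered: [0, 1, 2, 3, 4, 5, 6, 7, 8].
  Class 3 (3 blocks): {0,7,8}; {4,5,6}; {1,2,3}. Points covered: [0, 1, 2, 3, 4, 5, 6, 7, 8].
All classes full (size 3)? YES. All classes cover every point? YES.
Resolvable? YES.

YES


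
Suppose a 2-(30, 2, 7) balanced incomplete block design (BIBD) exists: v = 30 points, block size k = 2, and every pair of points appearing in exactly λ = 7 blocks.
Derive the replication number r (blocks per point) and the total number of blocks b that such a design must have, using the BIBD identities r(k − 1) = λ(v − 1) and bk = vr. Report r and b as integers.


Any 2-(v, k, λ) BIBD satisfies two necessary conditions:
  (i)  Each point sits in r blocks, and counting incidences through any fixed point gives r(k − 1) = λ(v − 1), so r = λ(v − 1)/(k − 1).
  (ii) Total incidences bk = vr, so b = vr/k.
Step 1: r = λ(v − 1)/(k − 1) = 7·(30 − 1)/(2 − 1) = 7·29/1 = 203/1 = 203.
Step 2: b = vr/k = 30·203/2 = 6090/2 = 3045.
Check integrality: r = 203 ∈ Z ✓, b = 3045 ∈ Z ✓.
(These identities are necessary conditions: they determine r and b for any design with these parameters, but do not by themselves prove that one exists.)

r = 203, b = 3045.


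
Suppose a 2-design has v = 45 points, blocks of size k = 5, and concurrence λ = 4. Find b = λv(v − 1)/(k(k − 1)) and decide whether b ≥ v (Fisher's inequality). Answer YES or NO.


r = λ(v − 1)/(k − 1) = 4·44/4 = 44.
b = vr/k = 45·44/5 = 396.
Fisher's inequality: b ≥ v ⇔ 396 ≥ 45? YES.

YES


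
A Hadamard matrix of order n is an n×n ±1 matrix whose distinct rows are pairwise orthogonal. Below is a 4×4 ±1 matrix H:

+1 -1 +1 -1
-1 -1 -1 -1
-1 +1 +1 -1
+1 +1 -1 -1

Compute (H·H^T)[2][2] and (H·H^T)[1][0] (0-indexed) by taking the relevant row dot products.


Row 0 of H: [1, -1, 1, -1].
Row 1 of H: [-1, -1, -1, -1].
Row 2 of H: [-1, 1, 1, -1].
(H·H^T)[2][2] = Σ_j H[2][j]·H[2][j] = (-1)² + (1)² + (1)² + (-1)² = 1 + 1 + 1 + 1 = 4.
(H·H^T)[1][0] = Σ_j H[1][j]·H[0][j] = (-1)·(1) + (-1)·(-1) + (-1)·(1) + (-1)·(-1) = -1 + 1 + -1 + 1 = 0.
So rows 1 and 0 are orthogonal; the diagonal entry equals n = 4.

(2,2) entry = 4; (1,0) entry = 0.


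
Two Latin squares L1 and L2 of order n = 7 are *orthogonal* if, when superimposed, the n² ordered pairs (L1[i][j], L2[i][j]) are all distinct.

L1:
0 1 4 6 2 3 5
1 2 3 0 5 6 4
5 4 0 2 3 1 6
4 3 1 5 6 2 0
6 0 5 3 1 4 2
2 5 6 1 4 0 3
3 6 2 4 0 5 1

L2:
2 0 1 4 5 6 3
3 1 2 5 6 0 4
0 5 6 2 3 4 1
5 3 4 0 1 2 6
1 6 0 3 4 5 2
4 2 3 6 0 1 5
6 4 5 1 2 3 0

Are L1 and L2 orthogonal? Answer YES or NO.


Form the n² = 49 superimposed pairs (L1[i][j], L2[i][j]), row by row (rows and columns indexed from 0):
row 0: (0,2) (1,0) (4,1) (6,4) (2,5) (3,6) (5,3)
row 1: (1,3) (2,1) (3,2) (0,5) (5,6) (6,0) (4,4)
row 2: (5,0) (4,5) (0,6) (2,2) (3,3) (1,4) (6,1)
row 3: (4,5) (3,3) (1,4) (5,0) (6,1) (2,2) (0,6)
row 4: (6,1) (0,6) (5,0) (3,3) (1,4) (4,5) (2,2)
row 5: (2,4) (5,2) (6,3) (1,6) (4,0) (0,1) (3,5)
row 6: (3,6) (6,4) (2,5) (4,1) (0,2) (5,3) (1,0)
Orthogonality requires all 49 pairs distinct.
But the pair (4,5) repeats: cell (2,1) has L1 = 4, L2 = 5, and cell (3,0) has L1 = 4, L2 = 5.
A repeated pair means some other pair never occurs (only 28 distinct pairs out of 49), so the squares are not orthogonal.
Conclusion: NO.

NO


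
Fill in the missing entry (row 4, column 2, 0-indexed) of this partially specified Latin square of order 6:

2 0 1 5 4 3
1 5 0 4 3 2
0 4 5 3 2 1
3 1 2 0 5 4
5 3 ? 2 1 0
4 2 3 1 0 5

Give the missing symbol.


Row 4 contains symbols [0, 1, 2, 3, 5] — missing [4].
Column 2 contains symbols [0, 1, 2, 3, 5] — missing [4].
The missing symbol must appear in both missing sets; intersection = [4].
Therefore the hidden value is 4.

Missing value = 4.


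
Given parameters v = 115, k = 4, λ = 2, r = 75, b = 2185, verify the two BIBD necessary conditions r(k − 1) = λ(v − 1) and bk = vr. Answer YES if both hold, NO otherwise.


Condition (i): r(k − 1) = 75·3 = 225; λ(v − 1) = 2·114 = 228. Match? NO.
Condition (ii): bk = 2185·4 = 8740; vr = 115·75 = 8625. Match? NO.
Both conditions hold? NO.

NO


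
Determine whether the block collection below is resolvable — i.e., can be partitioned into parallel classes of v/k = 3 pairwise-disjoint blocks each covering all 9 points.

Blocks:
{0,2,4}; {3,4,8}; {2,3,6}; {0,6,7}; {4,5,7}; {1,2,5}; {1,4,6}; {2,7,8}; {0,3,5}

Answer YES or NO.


v = 9, block size k = 3, number of blocks = 9.
For resolvability, blocks must partition into parallel classes of size v/k = 3.
Total blocks must therefore be a multiple of 3: 9 = 3·3 + 0 ⇒ divisible ✓.
Consider block {0,2,4}. It intersects every other block in the collection, so no parallel class of size 3 can contain it.
Since every block must belong to some parallel class in a resolution, the collection cannot be partitioned into parallel classes.
Resolvable? NO.

NO


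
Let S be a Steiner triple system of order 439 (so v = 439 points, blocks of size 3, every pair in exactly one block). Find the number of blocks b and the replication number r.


An STS(v) is a 2-(v, 3, 1) BIBD: block size k = 3, λ = 1.
Replication: r(k − 1) = λ(v − 1) ⇒ r·2 = 439 − 1 = 438 ⇒ r = 219.
Block count: bk = vr ⇒ b·3 = 439·219 = 96141 ⇒ b = 32047.

r = 219, b = 32047.


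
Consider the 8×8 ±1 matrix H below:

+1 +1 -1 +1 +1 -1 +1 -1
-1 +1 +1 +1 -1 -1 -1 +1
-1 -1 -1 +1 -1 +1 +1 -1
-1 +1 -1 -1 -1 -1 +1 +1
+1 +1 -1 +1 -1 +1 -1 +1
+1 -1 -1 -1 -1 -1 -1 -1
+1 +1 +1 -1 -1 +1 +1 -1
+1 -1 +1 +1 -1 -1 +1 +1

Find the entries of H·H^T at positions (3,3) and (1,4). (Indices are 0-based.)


Row 1 of H: [-1, 1, 1, 1, -1, -1, -1, 1].
Row 3 of H: [-1, 1, -1, -1, -1, -1, 1, 1].
Row 4 of H: [1, 1, -1, 1, -1, 1, -1, 1].
(H·H^T)[3][3] = Σ_j H[3][j]·H[3][j] = (-1)² + (1)² + (-1)² + (-1)² + (-1)² + (-1)² + (1)² + (1)² = 1 + 1 + 1 + 1 + 1 + 1 + 1 + 1 = 8.
(H·H^T)[1][4] = Σ_j H[1][j]·H[4][j] = (-1)·(1) + (1)·(1) + (1)·(-1) + (1)·(1) + (-1)·(-1) + (-1)·(1) + (-1)·(-1) + (1)·(1) = -1 + 1 + -1 + 1 + 1 + -1 + 1 + 1 = 2.
Rows 1 and 4 are not orthogonal (dot product = 2 ≠ 0), so H is not a Hadamard matrix.

(3,3) entry = 8; (1,4) entry = 2.


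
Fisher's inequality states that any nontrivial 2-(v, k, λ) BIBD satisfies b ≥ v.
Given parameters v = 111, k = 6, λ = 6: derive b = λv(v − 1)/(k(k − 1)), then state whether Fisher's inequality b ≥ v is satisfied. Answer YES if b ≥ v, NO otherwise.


r = λ(v − 1)/(k − 1) = 6·110/5 = 132.
b = vr/k = 111·132/6 = 2442.
Fisher's inequality: b ≥ v ⇔ 2442 ≥ 111? YES.

YES


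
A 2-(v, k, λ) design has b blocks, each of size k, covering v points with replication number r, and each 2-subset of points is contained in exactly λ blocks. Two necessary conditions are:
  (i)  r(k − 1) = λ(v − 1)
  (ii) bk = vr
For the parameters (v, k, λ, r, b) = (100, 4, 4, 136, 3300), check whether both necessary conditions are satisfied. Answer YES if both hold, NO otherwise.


Condition (i): r(k − 1) = 136·3 = 408; λ(v − 1) = 4·99 = 396. Match? NO.
Condition (ii): bk = 3300·4 = 13200; vr = 100·136 = 13600. Match? NO.
Both conditions hold? NO.

NO


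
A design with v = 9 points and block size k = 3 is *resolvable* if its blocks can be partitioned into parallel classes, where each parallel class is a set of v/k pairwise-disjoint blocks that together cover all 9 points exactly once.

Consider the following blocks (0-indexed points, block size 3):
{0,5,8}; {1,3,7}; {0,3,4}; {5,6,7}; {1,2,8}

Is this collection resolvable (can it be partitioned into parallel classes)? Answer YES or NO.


v = 9, block size k = 3, number of blocks = 5.
For resolvability, blocks must partition into parallel classes of size v/k = 3.
Total blocks must therefore be a multiple of 3: 5 = 3·1 + 2 ⇒ not divisible ✗.
Resolvable? NO.

NO


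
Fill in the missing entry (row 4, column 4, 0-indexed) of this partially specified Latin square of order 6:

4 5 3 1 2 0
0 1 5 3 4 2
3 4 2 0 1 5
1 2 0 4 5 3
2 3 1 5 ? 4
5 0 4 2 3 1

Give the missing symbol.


Row 4 contains symbols [1, 2, 3, 4, 5] — missing [0].
Column 4 contains symbols [1, 2, 3, 4, 5] — missing [0].
The missing symbol must appear in both missing sets; intersection = [0].
Therefore the hidden value is 0.

Missing value = 0.


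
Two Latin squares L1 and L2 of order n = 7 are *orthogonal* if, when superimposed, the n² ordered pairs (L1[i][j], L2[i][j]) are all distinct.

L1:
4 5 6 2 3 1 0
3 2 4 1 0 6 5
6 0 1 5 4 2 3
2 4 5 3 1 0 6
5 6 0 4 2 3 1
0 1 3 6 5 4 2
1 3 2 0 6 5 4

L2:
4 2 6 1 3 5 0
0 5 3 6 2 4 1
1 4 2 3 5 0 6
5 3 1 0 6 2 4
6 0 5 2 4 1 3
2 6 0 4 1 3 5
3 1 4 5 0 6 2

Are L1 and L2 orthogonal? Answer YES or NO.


Form the n² = 49 superimposed pairs (L1[i][j], L2[i][j]), row by row (rows and columns indexed from 0):
row 0: (4,4) (5,2) (6,6) (2,1) (3,3) (1,5) (0,0)
row 1: (3,0) (2,5) (4,3) (1,6) (0,2) (6,4) (5,1)
row 2: (6,1) (0,4) (1,2) (5,3) (4,5) (2,0) (3,6)
row 3: (2,5) (4,3) (5,1) (3,0) (1,6) (0,2) (6,4)
row 4: (5,6) (6,0) (0,5) (4,2) (2,4) (3,1) (1,3)
row 5: (0,2) (1,6) (3,0) (6,4) (5,1) (4,3) (2,5)
row 6: (1,3) (3,1) (2,4) (0,5) (6,0) (5,6) (4,2)
Orthogonality requires all 49 pairs distinct.
But the pair (2,5) repeats: cell (1,1) has L1 = 2, L2 = 5, and cell (3,0) has L1 = 2, L2 = 5.
A repeated pair means some other pair never occurs (only 28 distinct pairs out of 49), so the squares are not orthogonal.
Conclusion: NO.

NO


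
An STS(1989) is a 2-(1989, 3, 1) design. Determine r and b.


An STS(v) is a 2-(v, 3, 1) BIBD: block size k = 3, λ = 1.
Replication: r(k − 1) = λ(v − 1) ⇒ r·2 = 1989 − 1 = 1988 ⇒ r = 994.
Block count: b = v(v − 1)/6 = 1989·1988/6 = 3954132/6 = 659022.

r = 994, b = 659022.


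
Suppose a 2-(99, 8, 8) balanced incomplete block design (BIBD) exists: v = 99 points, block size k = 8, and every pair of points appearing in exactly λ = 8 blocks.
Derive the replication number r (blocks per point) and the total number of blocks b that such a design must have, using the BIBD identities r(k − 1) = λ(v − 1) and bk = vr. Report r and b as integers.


Any 2-(v, k, λ) BIBD satisfies two necessary conditions:
  (i)  Each point sits in r blocks, and counting incidences through any fixed point gives r(k − 1) = λ(v − 1), so r = λ(v − 1)/(k − 1).
  (ii) Total incidences bk = vr, so b = vr/k.
Step 1: r = λ(v − 1)/(k − 1) = 8·(99 − 1)/(8 − 1) = 8·98/7 = 784/7 = 112.
Step 2: b = vr/k = 99·112/8 = 11088/8 = 1386.
Check integrality: r = 112 ∈ Z ✓, b = 1386 ∈ Z ✓.
(These identities are necessary conditions: they determine r and b for any design with these parameters, but do not by themselves prove that one exists.)

r = 112, b = 1386.


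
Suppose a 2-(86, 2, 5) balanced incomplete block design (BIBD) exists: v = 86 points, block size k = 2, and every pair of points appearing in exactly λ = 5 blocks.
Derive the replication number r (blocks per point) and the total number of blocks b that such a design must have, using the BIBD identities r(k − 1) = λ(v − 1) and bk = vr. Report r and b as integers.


Any 2-(v, k, λ) BIBD satisfies two necessary conditions:
  (i)  Each point sits in r blocks, and counting incidences through any fixed point gives r(k − 1) = λ(v − 1), so r = λ(v − 1)/(k − 1).
  (ii) Total incidences bk = vr, so b = vr/k.
Step 1: r = λ(v − 1)/(k − 1) = 5·(86 − 1)/(2 − 1) = 5·85/1 = 425/1 = 425.
Step 2: b = vr/k = 86·425/2 = 36550/2 = 18275.
Check integrality: r = 425 ∈ Z ✓, b = 18275 ∈ Z ✓.
(These identities are necessary conditions: they determine r and b for any design with these parameters, but do not by themselves prove that one exists.)

r = 425, b = 18275.


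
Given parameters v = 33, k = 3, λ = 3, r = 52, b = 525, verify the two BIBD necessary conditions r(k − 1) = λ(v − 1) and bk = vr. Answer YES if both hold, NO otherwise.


Condition (i): r(k − 1) = 52·2 = 104; λ(v − 1) = 3·32 = 96. Match? NO.
Condition (ii): bk = 525·3 = 1575; vr = 33·52 = 1716. Match? NO.
Both conditions hold? NO.

NO


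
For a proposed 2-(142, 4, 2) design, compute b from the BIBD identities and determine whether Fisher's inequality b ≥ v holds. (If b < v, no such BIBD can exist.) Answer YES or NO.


b = λv(v − 1)/(k(k − 1)) = 2·142·141/(4·3) = 40044/12 = 3337.
Compare with v = 142: b ≥ v, so Fisher's inequality holds.

YES


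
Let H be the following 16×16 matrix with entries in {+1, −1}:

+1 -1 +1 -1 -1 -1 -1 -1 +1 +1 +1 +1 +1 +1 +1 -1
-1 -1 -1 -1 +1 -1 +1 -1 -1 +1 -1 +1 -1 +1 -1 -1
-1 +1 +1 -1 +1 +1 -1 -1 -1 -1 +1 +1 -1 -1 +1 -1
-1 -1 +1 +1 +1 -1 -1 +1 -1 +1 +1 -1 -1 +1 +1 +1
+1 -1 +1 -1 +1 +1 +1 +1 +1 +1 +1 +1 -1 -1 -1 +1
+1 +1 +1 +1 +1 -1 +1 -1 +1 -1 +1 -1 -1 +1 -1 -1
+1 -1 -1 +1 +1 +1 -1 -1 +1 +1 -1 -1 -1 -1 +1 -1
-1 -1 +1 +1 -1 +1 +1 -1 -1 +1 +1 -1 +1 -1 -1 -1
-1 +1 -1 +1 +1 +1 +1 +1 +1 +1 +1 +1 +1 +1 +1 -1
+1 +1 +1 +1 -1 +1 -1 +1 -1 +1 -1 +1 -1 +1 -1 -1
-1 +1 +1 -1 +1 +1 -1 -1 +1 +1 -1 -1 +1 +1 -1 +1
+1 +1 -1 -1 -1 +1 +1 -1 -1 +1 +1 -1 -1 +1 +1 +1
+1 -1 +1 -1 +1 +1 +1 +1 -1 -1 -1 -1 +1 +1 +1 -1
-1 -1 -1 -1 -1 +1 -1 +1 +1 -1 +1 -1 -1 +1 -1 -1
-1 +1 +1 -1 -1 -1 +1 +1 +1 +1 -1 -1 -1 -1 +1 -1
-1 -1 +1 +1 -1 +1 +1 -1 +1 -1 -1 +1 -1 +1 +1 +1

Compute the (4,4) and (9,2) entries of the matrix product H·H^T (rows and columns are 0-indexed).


Row 2 of H: [-1, 1, 1, -1, 1, 1, -1, -1, -1, -1, 1, 1, -1, -1, 1, -1].
Row 4 of H: [1, -1, 1, -1, 1, 1, 1, 1, 1, 1, 1, 1, -1, -1, -1, 1].
Row 9 of H: [1, 1, 1, 1, -1, 1, -1, 1, -1, 1, -1, 1, -1, 1, -1, -1].
(H·H^T)[4][4] = Σ_j H[4][j]·H[4][j] = (1)² + (-1)² + (1)² + (-1)² + (1)² + (1)² + (1)² + (1)² + (1)² + (1)² + (1)² + (1)² + (-1)² + (-1)² + (-1)² + (1)² = 1 + 1 + 1 + 1 + 1 + 1 + 1 + 1 + 1 + 1 + 1 + 1 + 1 + 1 + 1 + 1 = 16.
(H·H^T)[9][2] = Σ_j H[9][j]·H[2][j] = (1)·(-1) + (1)·(1) + (1)·(1) + (1)·(-1) + (-1)·(1) + (1)·(1) + (-1)·(-1) + (1)·(-1) + (-1)·(-1) + (1)·(-1) + (-1)·(1) + (1)·(1) + (-1)·(-1) + (1)·(-1) + (-1)·(1) + (-1)·(-1) = -1 + 1 + 1 + -1 + -1 + 1 + 1 + -1 + 1 + -1 + -1 + 1 + 1 + -1 + -1 + 1 = 0.
So rows 9 and 2 are orthogonal; the diagonal entry equals n = 16.

(4,4) entry = 16; (9,2) entry = 0.


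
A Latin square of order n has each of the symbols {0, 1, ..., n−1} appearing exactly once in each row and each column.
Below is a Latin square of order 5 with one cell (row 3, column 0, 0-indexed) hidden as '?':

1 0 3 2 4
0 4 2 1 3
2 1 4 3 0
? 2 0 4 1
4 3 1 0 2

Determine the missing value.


Row 3 contains symbols [0, 1, 2, 4] — missing [3].
Column 0 contains symbols [0, 1, 2, 4] — missing [3].
The missing symbol must appear in both missing sets; intersection = [3].
Therefore the hidden value is 3.

Missing value = 3.


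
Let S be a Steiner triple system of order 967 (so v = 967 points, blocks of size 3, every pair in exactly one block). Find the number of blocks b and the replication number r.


An STS(v) is a 2-(v, 3, 1) BIBD: block size k = 3, λ = 1.
Replication: r(k − 1) = λ(v − 1) ⇒ r·2 = 967 − 1 = 966 ⇒ r = 483.
Block count: b = v(v − 1)/6 = 967·966/6 = 934122/6 = 155687.
(Check via bk = vr: 155687·3 = 467061 = 967·483 = 467061 ✓.)

r = 483, b = 155687.


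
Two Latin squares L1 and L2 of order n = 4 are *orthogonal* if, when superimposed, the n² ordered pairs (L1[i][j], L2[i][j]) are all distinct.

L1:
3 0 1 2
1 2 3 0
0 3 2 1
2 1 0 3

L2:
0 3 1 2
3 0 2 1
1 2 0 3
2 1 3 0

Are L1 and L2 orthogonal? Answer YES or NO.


Form the n² = 16 superimposed pairs (L1[i][j], L2[i][j]), row by row (rows and columns indexed from 0):
row 0: (3,0) (0,3) (1,1) (2,2)
row 1: (1,3) (2,0) (3,2) (0,1)
row 2: (0,1) (3,2) (2,0) (1,3)
row 3: (2,2) (1,1) (0,3) (3,0)
Orthogonality requires all 16 pairs distinct.
But the pair (0,1) repeats: cell (1,3) has L1 = 0, L2 = 1, and cell (2,0) has L1 = 0, L2 = 1.
A repeated pair means some other pair never occurs (only 8 distinct pairs out of 16), so the squares are not orthogonal.
Conclusion: NO.

NO


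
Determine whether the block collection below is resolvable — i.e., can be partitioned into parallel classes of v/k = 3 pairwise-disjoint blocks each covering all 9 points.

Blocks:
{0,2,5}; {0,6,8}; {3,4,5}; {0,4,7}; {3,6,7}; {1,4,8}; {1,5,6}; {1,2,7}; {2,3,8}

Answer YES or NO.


v = 9, block size k = 3, number of blocks = 9.
For resolvability, blocks must partition into parallel classes of size v/k = 3.
Total blocks must therefore be a multiple of 3: 9 = 3·3 + 0 ⇒ divisible ✓.
Greedy packing gives 3 candidate class(es). Each should be a full parallel class (size 3, covers all 9 points).
  Class 1 (3 blocks): {0,2,5}; {3,6,7}; {1,4,8}. Points covered: [0, 1, 2, 3, 4, 5, 6, 7, 8].
  Class 2 (3 blocks): {0,6,8}; {3,4,5}; {1,2,7}. Points covered: [0, 1, 2, 3, 4, 5, 6, 7, 8].
  Class 3 (3 blocks): {0,4,7}; {1,5,6}; {2,3,8}. Points covered: [0, 1, 2, 3, 4, 5, 6, 7, 8].
All classes full (size 3)? YES. All classes cover every point? YES.
Resolvable? YES.

YES


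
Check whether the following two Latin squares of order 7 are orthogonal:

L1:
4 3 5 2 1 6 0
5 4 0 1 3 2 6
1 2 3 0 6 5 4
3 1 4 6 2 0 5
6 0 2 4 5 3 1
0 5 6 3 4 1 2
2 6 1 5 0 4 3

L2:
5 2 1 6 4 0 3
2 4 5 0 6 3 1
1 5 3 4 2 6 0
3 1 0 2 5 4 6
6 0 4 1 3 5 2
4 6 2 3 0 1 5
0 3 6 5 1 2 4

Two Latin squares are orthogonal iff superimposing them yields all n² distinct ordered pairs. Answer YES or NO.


Form the n² = 49 superimposed pairs (L1[i][j], L2[i][j]), row by row (rows and columns indexed from 0):
row 0: (4,5) (3,2) (5,1) (2,6) (1,4) (6,0) (0,3)
row 1: (5,2) (4,4) (0,5) (1,0) (3,6) (2,3) (6,1)
row 2: (1,1) (2,5) (3,3) (0,4) (6,2) (5,6) (4,0)
row 3: (3,3) (1,1) (4,0) (6,2) (2,5) (0,4) (5,6)
row 4: (6,6) (0,0) (2,4) (4,1) (5,3) (3,5) (1,2)
row 5: (0,4) (5,6) (6,2) (3,3) (4,0) (1,1) (2,5)
row 6: (2,0) (6,3) (1,6) (5,5) (0,1) (4,2) (3,4)
Orthogonality requires all 49 pairs distinct.
But the pair (3,3) repeats: cell (2,2) has L1 = 3, L2 = 3, and cell (3,0) has L1 = 3, L2 = 3.
A repeated pair means some other pair never occurs (only 35 distinct pairs out of 49), so the squares are not orthogonal.
Conclusion: NO.

NO


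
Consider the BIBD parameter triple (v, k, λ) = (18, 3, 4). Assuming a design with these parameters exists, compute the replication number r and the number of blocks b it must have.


Any 2-(v, k, λ) BIBD satisfies two necessary conditions:
  (i)  Each point sits in r blocks, and counting incidences through any fixed point gives r(k − 1) = λ(v − 1), so r = λ(v − 1)/(k − 1).
  (ii) Total incidences bk = vr, so b = vr/k.
Step 1: r = λ(v − 1)/(k − 1) = 4·(18 − 1)/(3 − 1) = 4·17/2 = 68/2 = 34.
Step 2: b = vr/k = 18·34/3 = 612/3 = 204.
Check integrality: r = 34 ∈ Z ✓, b = 204 ∈ Z ✓.
(These identities are necessary conditions: they determine r and b for any design with these parameters, but do not by themselves prove that one exists.)

r = 34, b = 204.


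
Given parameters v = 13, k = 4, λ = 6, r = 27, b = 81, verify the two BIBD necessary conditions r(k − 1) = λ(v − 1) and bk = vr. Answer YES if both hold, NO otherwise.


Condition (i): r(k − 1) = 27·3 = 81; λ(v − 1) = 6·12 = 72. Match? NO.
Condition (ii): bk = 81·4 = 324; vr = 13·27 = 351. Match? NO.
Both conditions hold? NO.

NO


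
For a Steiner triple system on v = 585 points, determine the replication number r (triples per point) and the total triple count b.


An STS(v) is a 2-(v, 3, 1) BIBD: block size k = 3, λ = 1.
Replication: r(k − 1) = λ(v − 1) ⇒ r·2 = 585 − 1 = 584 ⇒ r = 292.
Block count: b = v(v − 1)/6 = 585·584/6 = 341640/6 = 56940.
(Check via bk = vr: 56940·3 = 170820 = 585·292 = 170820 ✓.)

r = 292, b = 56940.


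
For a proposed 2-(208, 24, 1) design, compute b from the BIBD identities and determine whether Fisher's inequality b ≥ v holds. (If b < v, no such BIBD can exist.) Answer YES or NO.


b = λv(v − 1)/(k(k − 1)) = 1·208·207/(24·23) = 43056/552 = 78.
Compare with v = 208: b < v, so Fisher's inequality fails.

NO


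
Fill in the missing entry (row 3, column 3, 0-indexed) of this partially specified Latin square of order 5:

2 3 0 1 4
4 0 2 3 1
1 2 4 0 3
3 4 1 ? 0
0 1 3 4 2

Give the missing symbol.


Row 3 contains symbols [0, 1, 3, 4] — missing [2].
Column 3 contains symbols [0, 1, 3, 4] — missing [2].
The missing symbol must appear in both missing sets; intersection = [2].
Therefore the hidden value is 2.

Missing value = 2.


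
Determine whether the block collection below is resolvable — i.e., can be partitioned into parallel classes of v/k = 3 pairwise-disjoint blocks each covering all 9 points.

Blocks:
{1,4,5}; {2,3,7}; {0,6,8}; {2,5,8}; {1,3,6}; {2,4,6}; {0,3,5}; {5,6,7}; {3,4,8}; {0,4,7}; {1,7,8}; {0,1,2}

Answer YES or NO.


v = 9, block size k = 3, number of blocks = 12.
For resolvability, blocks must partition into parallel classes of size v/k = 3.
Total blocks must therefore be a multiple of 3: 12 = 3·4 + 0 ⇒ divisible ✓.
Greedy packing gives 4 candidate class(es). Each should be a full parallel class (size 3, covers all 9 points).
  Class 1 (3 blocks): {1,4,5}; {2,3,7}; {0,6,8}. Points covered: [0, 1, 2, 3, 4, 5, 6, 7, 8].
  Class 2 (3 blocks): {2,5,8}; {1,3,6}; {0,4,7}. Points covered: [0, 1, 2, 3, 4, 5, 6, 7, 8].
  Class 3 (3 blocks): {2,4,6}; {0,3,5}; {1,7,8}. Points covered: [0, 1, 2, 3, 4, 5, 6, 7, 8].
  Class 4 (3 blocks): {5,6,7}; {3,4,8}; {0,1,2}. Points covered: [0, 1, 2, 3, 4, 5, 6, 7, 8].
All classes full (size 3)? YES. All classes cover every point? YES.
Resolvable? YES.

YES


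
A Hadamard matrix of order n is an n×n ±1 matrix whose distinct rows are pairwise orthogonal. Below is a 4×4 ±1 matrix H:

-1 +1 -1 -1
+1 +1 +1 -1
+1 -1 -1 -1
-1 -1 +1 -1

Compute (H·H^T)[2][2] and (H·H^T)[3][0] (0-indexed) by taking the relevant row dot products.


Row 0 of H: [-1, 1, -1, -1].
Row 2 of H: [1, -1, -1, -1].
Row 3 of H: [-1, -1, 1, -1].
(H·H^T)[2][2] = Σ_j H[2][j]·H[2][j] = (1)² + (-1)² + (-1)² + (-1)² = 1 + 1 + 1 + 1 = 4.
(H·H^T)[3][0] = Σ_j H[3][j]·H[0][j] = (-1)·(-1) + (-1)·(1) + (1)·(-1) + (-1)·(-1) = 1 + -1 + -1 + 1 = 0.
So rows 3 and 0 are orthogonal; the diagonal entry equals n = 4.

(2,2) entry = 4; (3,0) entry = 0.
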